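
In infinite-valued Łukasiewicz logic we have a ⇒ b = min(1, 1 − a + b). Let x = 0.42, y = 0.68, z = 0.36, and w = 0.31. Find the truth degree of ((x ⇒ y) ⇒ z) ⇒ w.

0.95

x ⇒ y = min(1, 1 − 0.42 + 0.68) = min(1, 1.26) = 1.00
(x ⇒ y) ⇒ z = min(1, 1 − 1.00 + 0.36) = min(1, 0.36) = 0.36
((x ⇒ y) ⇒ z) ⇒ w = min(1, 1 − 0.36 + 0.31) = min(1, 0.95) = 0.95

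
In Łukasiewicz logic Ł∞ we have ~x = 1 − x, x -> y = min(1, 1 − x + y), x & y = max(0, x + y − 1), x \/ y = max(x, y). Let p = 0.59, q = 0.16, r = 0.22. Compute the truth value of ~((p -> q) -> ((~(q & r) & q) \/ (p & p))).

p -> q = min(1, 1 − 0.59 + 0.16) = min(1, 0.57) = 0.57
q & r = max(0, 0.16 + 0.22 − 1) = max(0, -0.62) = 0.00
~(q & r) = 1 − 0.00 = 1.00
~(q & r) & q = max(0, 1.00 + 0.16 − 1) = max(0, 0.16) = 0.16
p & p = max(0, 0.59 + 0.59 − 1) = max(0, 0.18) = 0.18
(~(q & r) & q) \/ (p & p) = max(0.16, 0.18) = 0.18
(p -> q) -> ((~(q & r) & q) \/ (p & p)) = min(1, 1 − 0.57 + 0.18) = min(1, 0.61) = 0.61
~((p -> q) -> ((~(q & r) & q) \/ (p & p))) = 1 − 0.61 = 0.39

0.39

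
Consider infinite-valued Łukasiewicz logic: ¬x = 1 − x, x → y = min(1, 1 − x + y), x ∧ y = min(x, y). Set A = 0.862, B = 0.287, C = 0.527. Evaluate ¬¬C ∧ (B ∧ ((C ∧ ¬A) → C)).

¬C = 1 − 0.527 = 0.473
¬¬C = 1 − 0.473 = 0.527
¬A = 1 − 0.862 = 0.138
C ∧ ¬A = min(0.527, 0.138) = 0.138
(C ∧ ¬A) → C = min(1, 1 − 0.138 + 0.527) = min(1, 1.389) = 1.000
B ∧ ((C ∧ ¬A) → C) = min(0.287, 1.000) = 0.287
¬¬C ∧ (B ∧ ((C ∧ ¬A) → C)) = min(0.527, 0.287) = 0.287

0.287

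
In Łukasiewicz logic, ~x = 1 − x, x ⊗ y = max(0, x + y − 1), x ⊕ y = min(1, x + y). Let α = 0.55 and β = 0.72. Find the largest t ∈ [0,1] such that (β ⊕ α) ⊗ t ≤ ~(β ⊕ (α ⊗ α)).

β ⊕ α = min(1, 0.72 + 0.55) = min(1, 1.27) = 1.00
So the left factor is β ⊕ α = 1.00.
α ⊗ α = max(0, 0.55 + 0.55 − 1) = max(0, 0.10) = 0.10
β ⊕ (α ⊗ α) = min(1, 0.72 + 0.10) = min(1, 0.82) = 0.82
~(β ⊕ (α ⊗ α)) = 1 − 0.82 = 0.18
So the right-hand bound is ~(β ⊕ (α ⊗ α)) = 0.18.
The residuum of the Łukasiewicz t-norm gives the supremum: min(1, 1 − 1.00 + 0.18).
1 − 1.00 + 0.18 = 0.18, so t = min(1, 0.18) = 0.18.
Check: 1.00 ⊗ 0.18 = max(0, 0.18) = 0.18 ≤ 0.18.

0.18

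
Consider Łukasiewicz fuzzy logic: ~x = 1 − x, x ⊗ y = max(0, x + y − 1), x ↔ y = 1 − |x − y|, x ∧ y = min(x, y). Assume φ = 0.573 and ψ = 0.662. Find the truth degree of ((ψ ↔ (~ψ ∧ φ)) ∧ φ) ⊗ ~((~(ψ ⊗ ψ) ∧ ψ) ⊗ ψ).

~ψ = 1 − 0.662 = 0.338
~ψ ∧ φ = min(0.338, 0.573) = 0.338
ψ ↔ (~ψ ∧ φ) = 1 − |0.662 − 0.338| = 1 − 0.324 = 0.676
(ψ ↔ (~ψ ∧ φ)) ∧ φ = min(0.676, 0.573) = 0.573
ψ ⊗ ψ = max(0, 0.662 + 0.662 − 1) = max(0, 0.324) = 0.324
~(ψ ⊗ ψ) = 1 − 0.324 = 0.676
~(ψ ⊗ ψ) ∧ ψ = min(0.676, 0.662) = 0.662
(~(ψ ⊗ ψ) ∧ ψ) ⊗ ψ = max(0, 0.662 + 0.662 − 1) = max(0, 0.324) = 0.324
~((~(ψ ⊗ ψ) ∧ ψ) ⊗ ψ) = 1 − 0.324 = 0.676
((ψ ↔ (~ψ ∧ φ)) ∧ φ) ⊗ ~((~(ψ ⊗ ψ) ∧ ψ) ⊗ ψ) = max(0, 0.573 + 0.676 − 1) = max(0, 0.249) = 0.249

0.249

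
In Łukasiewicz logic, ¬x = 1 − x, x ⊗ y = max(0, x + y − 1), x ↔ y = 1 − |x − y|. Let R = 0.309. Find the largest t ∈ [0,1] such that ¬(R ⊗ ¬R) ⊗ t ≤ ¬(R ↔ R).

0.000

¬R = 1 − 0.309 = 0.691
R ⊗ ¬R = max(0, 0.309 + 0.691 − 1) = max(0, 0.000) = 0.000
¬(R ⊗ ¬R) = 1 − 0.000 = 1.000
So the left factor is ¬(R ⊗ ¬R) = 1.000.
R ↔ R = 1 − |0.309 − 0.309| = 1 − 0.000 = 1.000
¬(R ↔ R) = 1 − 1.000 = 0.000
So the right-hand bound is ¬(R ↔ R) = 0.000.
The residuum of the Łukasiewicz t-norm gives the supremum: min(1, 1 − 1.000 + 0.000).
1 − 1.000 + 0.000 = 0.000, so t = min(1, 0.000) = 0.000.
Check: 1.000 ⊗ 0.000 = max(0, 0.000) = 0.000 ≤ 0.000.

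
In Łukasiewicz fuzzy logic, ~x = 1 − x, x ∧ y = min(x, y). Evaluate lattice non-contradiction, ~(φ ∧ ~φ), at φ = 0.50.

~φ = 1 − 0.50 = 0.50
φ ∧ ~φ = min(0.50, 0.50) = 0.50
~(φ ∧ ~φ) = 1 − 0.50 = 0.50
(The value 0.50 < 1 shows this instance is not satisfied; not a Ł∞-tautology — its value is 1 − min(a, 1−a).)

0.50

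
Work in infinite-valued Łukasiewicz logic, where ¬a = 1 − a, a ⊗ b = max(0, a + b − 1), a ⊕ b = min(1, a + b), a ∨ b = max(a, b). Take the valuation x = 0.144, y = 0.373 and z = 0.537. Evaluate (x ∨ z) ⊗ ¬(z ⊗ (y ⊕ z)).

x ∨ z = max(0.144, 0.537) = 0.537
y ⊕ z = min(1, 0.373 + 0.537) = min(1, 0.910) = 0.910
z ⊗ (y ⊕ z) = max(0, 0.537 + 0.910 − 1) = max(0, 0.447) = 0.447
¬(z ⊗ (y ⊕ z)) = 1 − 0.447 = 0.553
(x ∨ z) ⊗ ¬(z ⊗ (y ⊕ z)) = max(0, 0.537 + 0.553 − 1) = max(0, 0.090) = 0.090

0.090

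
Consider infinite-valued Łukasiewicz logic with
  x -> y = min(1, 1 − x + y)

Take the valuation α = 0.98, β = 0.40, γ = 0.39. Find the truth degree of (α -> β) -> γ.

α -> β = min(1, 1 − 0.98 + 0.40) = min(1, 0.42) = 0.42
(α -> β) -> γ = min(1, 1 − 0.42 + 0.39) = min(1, 0.97) = 0.97

0.97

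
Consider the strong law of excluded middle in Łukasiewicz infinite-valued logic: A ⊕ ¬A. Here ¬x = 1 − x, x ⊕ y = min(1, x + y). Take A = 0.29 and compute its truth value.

¬A = 1 − 0.29 = 0.71
A ⊕ ¬A = min(1, 0.29 + 0.71) = min(1, 1.00) = 1.00
(As expected: always 1 in Ł∞ since a ⊕ (1−a) = 1.)

1.00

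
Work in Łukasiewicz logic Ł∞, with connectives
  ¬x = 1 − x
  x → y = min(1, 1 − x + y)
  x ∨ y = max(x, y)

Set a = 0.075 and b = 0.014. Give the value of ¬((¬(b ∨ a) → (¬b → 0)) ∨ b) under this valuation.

b ∨ a = max(0.014, 0.075) = 0.075
¬(b ∨ a) = 1 − 0.075 = 0.925
¬b = 1 − 0.014 = 0.986
¬b → 0 = min(1, 1 − 0.986 + 0.000) = min(1, 0.014) = 0.014
¬(b ∨ a) → (¬b → 0) = min(1, 1 − 0.925 + 0.014) = min(1, 0.089) = 0.089
(¬(b ∨ a) → (¬b → 0)) ∨ b = max(0.089, 0.014) = 0.089
¬((¬(b ∨ a) → (¬b → 0)) ∨ b) = 1 − 0.089 = 0.911

0.911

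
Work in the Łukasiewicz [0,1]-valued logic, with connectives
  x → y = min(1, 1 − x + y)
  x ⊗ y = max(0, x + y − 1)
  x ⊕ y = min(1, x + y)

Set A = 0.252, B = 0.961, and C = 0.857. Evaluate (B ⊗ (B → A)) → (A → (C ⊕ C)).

1.000

B → A = min(1, 1 − 0.961 + 0.252) = min(1, 0.291) = 0.291
B ⊗ (B → A) = max(0, 0.961 + 0.291 − 1) = max(0, 0.252) = 0.252
C ⊕ C = min(1, 0.857 + 0.857) = min(1, 1.714) = 1.000
A → (C ⊕ C) = min(1, 1 − 0.252 + 1.000) = min(1, 1.748) = 1.000
(B ⊗ (B → A)) → (A → (C ⊕ C)) = min(1, 1 − 0.252 + 1.000) = min(1, 1.748) = 1.000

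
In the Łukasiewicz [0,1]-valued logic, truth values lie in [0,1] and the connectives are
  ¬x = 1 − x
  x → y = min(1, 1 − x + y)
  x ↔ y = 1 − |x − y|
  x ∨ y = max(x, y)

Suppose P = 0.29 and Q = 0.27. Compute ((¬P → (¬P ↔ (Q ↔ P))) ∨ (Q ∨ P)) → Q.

0.27

¬P = 1 − 0.29 = 0.71
Q ↔ P = 1 − |0.27 − 0.29| = 1 − 0.02 = 0.98
¬P ↔ (Q ↔ P) = 1 − |0.71 − 0.98| = 1 − 0.27 = 0.73
¬P → (¬P ↔ (Q ↔ P)) = min(1, 1 − 0.71 + 0.73) = min(1, 1.02) = 1.00
Q ∨ P = max(0.27, 0.29) = 0.29
(¬P → (¬P ↔ (Q ↔ P))) ∨ (Q ∨ P) = max(1.00, 0.29) = 1.00
((¬P → (¬P ↔ (Q ↔ P))) ∨ (Q ∨ P)) → Q = min(1, 1 − 1.00 + 0.27) = min(1, 0.27) = 0.27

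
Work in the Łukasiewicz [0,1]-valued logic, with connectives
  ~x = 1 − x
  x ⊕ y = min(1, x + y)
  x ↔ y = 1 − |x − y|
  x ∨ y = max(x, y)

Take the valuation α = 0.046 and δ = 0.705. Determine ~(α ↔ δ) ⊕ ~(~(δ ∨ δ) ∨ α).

1.000

α ↔ δ = 1 − |0.046 − 0.705| = 1 − 0.659 = 0.341
~(α ↔ δ) = 1 − 0.341 = 0.659
δ ∨ δ = max(0.705, 0.705) = 0.705
~(δ ∨ δ) = 1 − 0.705 = 0.295
~(δ ∨ δ) ∨ α = max(0.295, 0.046) = 0.295
~(~(δ ∨ δ) ∨ α) = 1 − 0.295 = 0.705
~(α ↔ δ) ⊕ ~(~(δ ∨ δ) ∨ α) = min(1, 0.659 + 0.705) = min(1, 1.364) = 1.000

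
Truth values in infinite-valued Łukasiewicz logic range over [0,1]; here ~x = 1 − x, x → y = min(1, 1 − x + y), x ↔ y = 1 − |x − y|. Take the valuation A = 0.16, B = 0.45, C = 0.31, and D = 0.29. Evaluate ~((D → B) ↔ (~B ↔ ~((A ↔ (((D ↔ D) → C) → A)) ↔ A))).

0.40

D → B = min(1, 1 − 0.29 + 0.45) = min(1, 1.16) = 1.00
~B = 1 − 0.45 = 0.55
D ↔ D = 1 − |0.29 − 0.29| = 1 − 0.00 = 1.00
(D ↔ D) → C = min(1, 1 − 1.00 + 0.31) = min(1, 0.31) = 0.31
((D ↔ D) → C) → A = min(1, 1 − 0.31 + 0.16) = min(1, 0.85) = 0.85
A ↔ (((D ↔ D) → C) → A) = 1 − |0.16 − 0.85| = 1 − 0.69 = 0.31
(A ↔ (((D ↔ D) → C) → A)) ↔ A = 1 − |0.31 − 0.16| = 1 − 0.15 = 0.85
~((A ↔ (((D ↔ D) → C) → A)) ↔ A) = 1 − 0.85 = 0.15
~B ↔ ~((A ↔ (((D ↔ D) → C) → A)) ↔ A) = 1 − |0.55 − 0.15| = 1 − 0.40 = 0.60
(D → B) ↔ (~B ↔ ~((A ↔ (((D ↔ D) → C) → A)) ↔ A)) = 1 − |1.00 − 0.60| = 1 − 0.40 = 0.60
~((D → B) ↔ (~B ↔ ~((A ↔ (((D ↔ D) → C) → A)) ↔ A))) = 1 − 0.60 = 0.40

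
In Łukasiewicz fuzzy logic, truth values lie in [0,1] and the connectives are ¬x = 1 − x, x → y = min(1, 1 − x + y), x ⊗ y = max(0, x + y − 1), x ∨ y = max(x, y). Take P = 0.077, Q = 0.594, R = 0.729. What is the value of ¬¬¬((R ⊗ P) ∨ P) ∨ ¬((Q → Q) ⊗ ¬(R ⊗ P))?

0.923

R ⊗ P = max(0, 0.729 + 0.077 − 1) = max(0, -0.194) = 0.000
(R ⊗ P) ∨ P = max(0.000, 0.077) = 0.077
¬((R ⊗ P) ∨ P) = 1 − 0.077 = 0.923
¬¬((R ⊗ P) ∨ P) = 1 − 0.923 = 0.077
¬¬¬((R ⊗ P) ∨ P) = 1 − 0.077 = 0.923
Q → Q = min(1, 1 − 0.594 + 0.594) = min(1, 1.000) = 1.000
¬(R ⊗ P) = 1 − 0.000 = 1.000
(Q → Q) ⊗ ¬(R ⊗ P) = max(0, 1.000 + 1.000 − 1) = max(0, 1.000) = 1.000
¬((Q → Q) ⊗ ¬(R ⊗ P)) = 1 − 1.000 = 0.000
¬¬¬((R ⊗ P) ∨ P) ∨ ¬((Q → Q) ⊗ ¬(R ⊗ P)) = max(0.923, 0.000) = 0.923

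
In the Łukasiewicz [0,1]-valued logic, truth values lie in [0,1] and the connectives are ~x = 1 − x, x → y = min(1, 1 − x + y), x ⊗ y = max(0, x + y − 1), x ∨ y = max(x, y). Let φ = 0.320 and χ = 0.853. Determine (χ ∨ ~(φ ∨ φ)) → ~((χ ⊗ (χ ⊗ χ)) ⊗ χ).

0.735

φ ∨ φ = max(0.320, 0.320) = 0.320
~(φ ∨ φ) = 1 − 0.320 = 0.680
χ ∨ ~(φ ∨ φ) = max(0.853, 0.680) = 0.853
χ ⊗ χ = max(0, 0.853 + 0.853 − 1) = max(0, 0.706) = 0.706
χ ⊗ (χ ⊗ χ) = max(0, 0.853 + 0.706 − 1) = max(0, 0.559) = 0.559
(χ ⊗ (χ ⊗ χ)) ⊗ χ = max(0, 0.559 + 0.853 − 1) = max(0, 0.412) = 0.412
~((χ ⊗ (χ ⊗ χ)) ⊗ χ) = 1 − 0.412 = 0.588
(χ ∨ ~(φ ∨ φ)) → ~((χ ⊗ (χ ⊗ χ)) ⊗ χ) = min(1, 1 − 0.853 + 0.588) = min(1, 0.735) = 0.735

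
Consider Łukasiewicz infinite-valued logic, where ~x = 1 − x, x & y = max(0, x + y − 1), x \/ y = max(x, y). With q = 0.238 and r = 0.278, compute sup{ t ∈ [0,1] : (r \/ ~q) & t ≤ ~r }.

0.960

~q = 1 − 0.238 = 0.762
r \/ ~q = max(0.278, 0.762) = 0.762
So the left factor is r \/ ~q = 0.762.
~r = 1 − 0.278 = 0.722
So the right-hand bound is ~r = 0.722.
The residuum of the Łukasiewicz t-norm gives the supremum: min(1, 1 − 0.762 + 0.722).
1 − 0.762 + 0.722 = 0.960, so t = min(1, 0.960) = 0.960.
Check: 0.762 & 0.960 = max(0, 0.722) = 0.722 ≤ 0.722.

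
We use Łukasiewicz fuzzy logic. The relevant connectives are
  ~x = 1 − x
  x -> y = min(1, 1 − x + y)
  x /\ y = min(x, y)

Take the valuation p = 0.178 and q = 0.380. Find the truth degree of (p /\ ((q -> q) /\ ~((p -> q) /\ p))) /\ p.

q -> q = min(1, 1 − 0.380 + 0.380) = min(1, 1.000) = 1.000
p -> q = min(1, 1 − 0.178 + 0.380) = min(1, 1.202) = 1.000
(p -> q) /\ p = min(1.000, 0.178) = 0.178
~((p -> q) /\ p) = 1 − 0.178 = 0.822
(q -> q) /\ ~((p -> q) /\ p) = min(1.000, 0.822) = 0.822
p /\ ((q -> q) /\ ~((p -> q) /\ p)) = min(0.178, 0.822) = 0.178
(p /\ ((q -> q) /\ ~((p -> q) /\ p))) /\ p = min(0.178, 0.178) = 0.178

0.178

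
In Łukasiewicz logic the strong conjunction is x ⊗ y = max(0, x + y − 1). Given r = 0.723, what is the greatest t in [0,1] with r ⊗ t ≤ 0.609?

The residuum of the Łukasiewicz t-norm gives the supremum: min(1, 1 − 0.723 + 0.609).
1 − 0.723 + 0.609 = 0.886, so t = min(1, 0.886) = 0.886.
Check: 0.723 ⊗ 0.886 = max(0, 0.609) = 0.609 ≤ 0.609.

0.886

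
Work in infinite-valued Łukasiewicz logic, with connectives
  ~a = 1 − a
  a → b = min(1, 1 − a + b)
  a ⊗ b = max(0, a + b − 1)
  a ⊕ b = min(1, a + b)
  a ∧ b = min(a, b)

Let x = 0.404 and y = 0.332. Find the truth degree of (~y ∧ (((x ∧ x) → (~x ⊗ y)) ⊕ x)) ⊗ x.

~y = 1 − 0.332 = 0.668
x ∧ x = min(0.404, 0.404) = 0.404
~x = 1 − 0.404 = 0.596
~x ⊗ y = max(0, 0.596 + 0.332 − 1) = max(0, -0.072) = 0.000
(x ∧ x) → (~x ⊗ y) = min(1, 1 − 0.404 + 0.000) = min(1, 0.596) = 0.596
((x ∧ x) → (~x ⊗ y)) ⊕ x = min(1, 0.596 + 0.404) = min(1, 1.000) = 1.000
~y ∧ (((x ∧ x) → (~x ⊗ y)) ⊕ x) = min(0.668, 1.000) = 0.668
(~y ∧ (((x ∧ x) → (~x ⊗ y)) ⊕ x)) ⊗ x = max(0, 0.668 + 0.404 − 1) = max(0, 0.072) = 0.072

0.072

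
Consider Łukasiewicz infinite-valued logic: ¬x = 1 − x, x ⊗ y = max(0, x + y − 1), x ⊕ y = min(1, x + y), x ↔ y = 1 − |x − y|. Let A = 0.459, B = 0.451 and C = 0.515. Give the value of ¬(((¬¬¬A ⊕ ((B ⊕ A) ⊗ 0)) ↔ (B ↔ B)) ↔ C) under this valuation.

¬A = 1 − 0.459 = 0.541
¬¬A = 1 − 0.541 = 0.459
¬¬¬A = 1 − 0.459 = 0.541
B ⊕ A = min(1, 0.451 + 0.459) = min(1, 0.910) = 0.910
(B ⊕ A) ⊗ 0 = max(0, 0.910 + 0.000 − 1) = max(0, -0.090) = 0.000
¬¬¬A ⊕ ((B ⊕ A) ⊗ 0) = min(1, 0.541 + 0.000) = min(1, 0.541) = 0.541
B ↔ B = 1 − |0.451 − 0.451| = 1 − 0.000 = 1.000
(¬¬¬A ⊕ ((B ⊕ A) ⊗ 0)) ↔ (B ↔ B) = 1 − |0.541 − 1.000| = 1 − 0.459 = 0.541
((¬¬¬A ⊕ ((B ⊕ A) ⊗ 0)) ↔ (B ↔ B)) ↔ C = 1 − |0.541 − 0.515| = 1 − 0.026 = 0.974
¬(((¬¬¬A ⊕ ((B ⊕ A) ⊗ 0)) ↔ (B ↔ B)) ↔ C) = 1 − 0.974 = 0.026

0.026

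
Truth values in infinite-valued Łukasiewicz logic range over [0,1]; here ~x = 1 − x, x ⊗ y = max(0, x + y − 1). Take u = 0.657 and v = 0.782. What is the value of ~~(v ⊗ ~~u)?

0.439

~u = 1 − 0.657 = 0.343
~~u = 1 − 0.343 = 0.657
v ⊗ ~~u = max(0, 0.782 + 0.657 − 1) = max(0, 0.439) = 0.439
~(v ⊗ ~~u) = 1 − 0.439 = 0.561
~~(v ⊗ ~~u) = 1 − 0.561 = 0.439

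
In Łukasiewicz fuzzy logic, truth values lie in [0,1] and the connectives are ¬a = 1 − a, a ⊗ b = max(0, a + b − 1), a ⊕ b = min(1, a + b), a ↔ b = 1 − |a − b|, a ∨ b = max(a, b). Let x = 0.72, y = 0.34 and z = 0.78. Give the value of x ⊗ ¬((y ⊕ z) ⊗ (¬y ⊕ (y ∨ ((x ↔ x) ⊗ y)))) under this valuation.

0.00

y ⊕ z = min(1, 0.34 + 0.78) = min(1, 1.12) = 1.00
¬y = 1 − 0.34 = 0.66
x ↔ x = 1 − |0.72 − 0.72| = 1 − 0.00 = 1.00
(x ↔ x) ⊗ y = max(0, 1.00 + 0.34 − 1) = max(0, 0.34) = 0.34
y ∨ ((x ↔ x) ⊗ y) = max(0.34, 0.34) = 0.34
¬y ⊕ (y ∨ ((x ↔ x) ⊗ y)) = min(1, 0.66 + 0.34) = min(1, 1.00) = 1.00
(y ⊕ z) ⊗ (¬y ⊕ (y ∨ ((x ↔ x) ⊗ y))) = max(0, 1.00 + 1.00 − 1) = max(0, 1.00) = 1.00
¬((y ⊕ z) ⊗ (¬y ⊕ (y ∨ ((x ↔ x) ⊗ y)))) = 1 − 1.00 = 0.00
x ⊗ ¬((y ⊕ z) ⊗ (¬y ⊕ (y ∨ ((x ↔ x) ⊗ y)))) = max(0, 0.72 + 0.00 − 1) = max(0, -0.28) = 0.00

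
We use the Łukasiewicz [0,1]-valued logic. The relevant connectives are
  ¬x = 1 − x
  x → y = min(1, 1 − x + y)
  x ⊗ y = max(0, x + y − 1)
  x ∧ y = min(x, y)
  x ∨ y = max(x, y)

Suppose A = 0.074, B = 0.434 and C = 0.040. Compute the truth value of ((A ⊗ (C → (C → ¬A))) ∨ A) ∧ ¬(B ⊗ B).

0.074

¬A = 1 − 0.074 = 0.926
C → ¬A = min(1, 1 − 0.040 + 0.926) = min(1, 1.886) = 1.000
C → (C → ¬A) = min(1, 1 − 0.040 + 1.000) = min(1, 1.960) = 1.000
A ⊗ (C → (C → ¬A)) = max(0, 0.074 + 1.000 − 1) = max(0, 0.074) = 0.074
(A ⊗ (C → (C → ¬A))) ∨ A = max(0.074, 0.074) = 0.074
B ⊗ B = max(0, 0.434 + 0.434 − 1) = max(0, -0.132) = 0.000
¬(B ⊗ B) = 1 − 0.000 = 1.000
((A ⊗ (C → (C → ¬A))) ∨ A) ∧ ¬(B ⊗ B) = min(0.074, 1.000) = 0.074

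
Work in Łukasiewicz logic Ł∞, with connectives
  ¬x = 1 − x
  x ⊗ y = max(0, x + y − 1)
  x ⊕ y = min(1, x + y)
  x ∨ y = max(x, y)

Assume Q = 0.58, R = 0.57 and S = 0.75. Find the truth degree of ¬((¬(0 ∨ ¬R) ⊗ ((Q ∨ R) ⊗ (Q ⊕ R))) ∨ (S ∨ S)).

¬R = 1 − 0.57 = 0.43
0 ∨ ¬R = max(0.00, 0.43) = 0.43
¬(0 ∨ ¬R) = 1 − 0.43 = 0.57
Q ∨ R = max(0.58, 0.57) = 0.58
Q ⊕ R = min(1, 0.58 + 0.57) = min(1, 1.15) = 1.00
(Q ∨ R) ⊗ (Q ⊕ R) = max(0, 0.58 + 1.00 − 1) = max(0, 0.58) = 0.58
¬(0 ∨ ¬R) ⊗ ((Q ∨ R) ⊗ (Q ⊕ R)) = max(0, 0.57 + 0.58 − 1) = max(0, 0.15) = 0.15
S ∨ S = max(0.75, 0.75) = 0.75
(¬(0 ∨ ¬R) ⊗ ((Q ∨ R) ⊗ (Q ⊕ R))) ∨ (S ∨ S) = max(0.15, 0.75) = 0.75
¬((¬(0 ∨ ¬R) ⊗ ((Q ∨ R) ⊗ (Q ⊕ R))) ∨ (S ∨ S)) = 1 − 0.75 = 0.25

0.25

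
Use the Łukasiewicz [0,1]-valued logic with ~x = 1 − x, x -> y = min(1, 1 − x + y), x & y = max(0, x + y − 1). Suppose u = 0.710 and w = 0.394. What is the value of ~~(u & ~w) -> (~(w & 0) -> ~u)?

0.974

~w = 1 − 0.394 = 0.606
u & ~w = max(0, 0.710 + 0.606 − 1) = max(0, 0.316) = 0.316
~(u & ~w) = 1 − 0.316 = 0.684
~~(u & ~w) = 1 − 0.684 = 0.316
w & 0 = max(0, 0.394 + 0.000 − 1) = max(0, -0.606) = 0.000
~(w & 0) = 1 − 0.000 = 1.000
~u = 1 − 0.710 = 0.290
~(w & 0) -> ~u = min(1, 1 − 1.000 + 0.290) = min(1, 0.290) = 0.290
~~(u & ~w) -> (~(w & 0) -> ~u) = min(1, 1 − 0.316 + 0.290) = min(1, 0.974) = 0.974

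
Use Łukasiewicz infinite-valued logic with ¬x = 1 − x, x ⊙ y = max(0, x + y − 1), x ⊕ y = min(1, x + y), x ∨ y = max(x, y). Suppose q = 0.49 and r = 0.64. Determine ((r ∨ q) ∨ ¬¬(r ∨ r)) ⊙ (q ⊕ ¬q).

r ∨ q = max(0.64, 0.49) = 0.64
r ∨ r = max(0.64, 0.64) = 0.64
¬(r ∨ r) = 1 − 0.64 = 0.36
¬¬(r ∨ r) = 1 − 0.36 = 0.64
(r ∨ q) ∨ ¬¬(r ∨ r) = max(0.64, 0.64) = 0.64
¬q = 1 − 0.49 = 0.51
q ⊕ ¬q = min(1, 0.49 + 0.51) = min(1, 1.00) = 1.00
((r ∨ q) ∨ ¬¬(r ∨ r)) ⊙ (q ⊕ ¬q) = max(0, 0.64 + 1.00 − 1) = max(0, 0.64) = 0.64

0.64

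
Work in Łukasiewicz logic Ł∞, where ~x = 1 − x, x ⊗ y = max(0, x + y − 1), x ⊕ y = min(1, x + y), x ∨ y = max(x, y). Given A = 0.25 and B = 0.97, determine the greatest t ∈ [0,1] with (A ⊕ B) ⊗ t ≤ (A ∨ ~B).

A ⊕ B = min(1, 0.25 + 0.97) = min(1, 1.22) = 1.00
So the left factor is A ⊕ B = 1.00.
~B = 1 − 0.97 = 0.03
A ∨ ~B = max(0.25, 0.03) = 0.25
So the right-hand bound is A ∨ ~B = 0.25.
The residuum of the Łukasiewicz t-norm gives the supremum: min(1, 1 − 1.00 + 0.25).
1 − 1.00 + 0.25 = 0.25, so t = min(1, 0.25) = 0.25.
Check: 1.00 ⊗ 0.25 = max(0, 0.25) = 0.25 ≤ 0.25.

0.25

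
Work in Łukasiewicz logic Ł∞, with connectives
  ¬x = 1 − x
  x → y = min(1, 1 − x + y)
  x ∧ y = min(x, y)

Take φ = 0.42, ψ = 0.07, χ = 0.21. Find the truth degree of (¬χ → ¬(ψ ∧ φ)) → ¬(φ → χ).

0.21

¬χ = 1 − 0.21 = 0.79
ψ ∧ φ = min(0.07, 0.42) = 0.07
¬(ψ ∧ φ) = 1 − 0.07 = 0.93
¬χ → ¬(ψ ∧ φ) = min(1, 1 − 0.79 + 0.93) = min(1, 1.14) = 1.00
φ → χ = min(1, 1 − 0.42 + 0.21) = min(1, 0.79) = 0.79
¬(φ → χ) = 1 − 0.79 = 0.21
(¬χ → ¬(ψ ∧ φ)) → ¬(φ → χ) = min(1, 1 − 1.00 + 0.21) = min(1, 0.21) = 0.21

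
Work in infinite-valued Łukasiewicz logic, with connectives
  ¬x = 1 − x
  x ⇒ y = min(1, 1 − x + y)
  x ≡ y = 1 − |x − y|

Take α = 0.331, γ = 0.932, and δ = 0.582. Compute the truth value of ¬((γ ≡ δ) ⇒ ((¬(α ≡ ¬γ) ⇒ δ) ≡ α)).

0.319

γ ≡ δ = 1 − |0.932 − 0.582| = 1 − 0.350 = 0.650
¬γ = 1 − 0.932 = 0.068
α ≡ ¬γ = 1 − |0.331 − 0.068| = 1 − 0.263 = 0.737
¬(α ≡ ¬γ) = 1 − 0.737 = 0.263
¬(α ≡ ¬γ) ⇒ δ = min(1, 1 − 0.263 + 0.582) = min(1, 1.319) = 1.000
(¬(α ≡ ¬γ) ⇒ δ) ≡ α = 1 − |1.000 − 0.331| = 1 − 0.669 = 0.331
(γ ≡ δ) ⇒ ((¬(α ≡ ¬γ) ⇒ δ) ≡ α) = min(1, 1 − 0.650 + 0.331) = min(1, 0.681) = 0.681
¬((γ ≡ δ) ⇒ ((¬(α ≡ ¬γ) ⇒ δ) ≡ α)) = 1 − 0.681 = 0.319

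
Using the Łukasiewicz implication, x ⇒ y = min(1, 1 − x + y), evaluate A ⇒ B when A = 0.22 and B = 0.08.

A ⇒ B = min(1, 1 − 0.22 + 0.08) = min(1, 0.86) = 0.86
For comparison, the Gödel implication (1 if x ≤ y else y) would give 0.08.

0.86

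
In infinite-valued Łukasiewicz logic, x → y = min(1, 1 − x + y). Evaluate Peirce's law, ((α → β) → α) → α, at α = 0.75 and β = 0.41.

0.75

α → β = min(1, 1 − 0.75 + 0.41) = min(1, 0.66) = 0.66
(α → β) → α = min(1, 1 − 0.66 + 0.75) = min(1, 1.09) = 1.00
((α → β) → α) → α = min(1, 1 − 1.00 + 0.75) = min(1, 0.75) = 0.75
(The value 0.75 < 1 shows this instance is not satisfied; not a Ł∞-tautology in general.)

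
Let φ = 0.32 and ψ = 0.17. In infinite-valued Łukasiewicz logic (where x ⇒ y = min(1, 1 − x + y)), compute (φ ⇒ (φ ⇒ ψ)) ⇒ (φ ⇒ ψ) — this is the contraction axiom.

0.85

φ ⇒ ψ = min(1, 1 − 0.32 + 0.17) = min(1, 0.85) = 0.85
φ ⇒ (φ ⇒ ψ) = min(1, 1 − 0.32 + 0.85) = min(1, 1.53) = 1.00
(φ ⇒ (φ ⇒ ψ)) ⇒ (φ ⇒ ψ) = min(1, 1 − 1.00 + 0.85) = min(1, 0.85) = 0.85
(The value 0.85 < 1 shows this instance is not satisfied; fails in Ł∞ (the t-norm is not idempotent).)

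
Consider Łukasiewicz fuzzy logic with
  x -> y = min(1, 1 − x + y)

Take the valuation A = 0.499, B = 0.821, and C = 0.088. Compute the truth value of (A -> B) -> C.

0.088

A -> B = min(1, 1 − 0.499 + 0.821) = min(1, 1.322) = 1.000
(A -> B) -> C = min(1, 1 − 1.000 + 0.088) = min(1, 0.088) = 0.088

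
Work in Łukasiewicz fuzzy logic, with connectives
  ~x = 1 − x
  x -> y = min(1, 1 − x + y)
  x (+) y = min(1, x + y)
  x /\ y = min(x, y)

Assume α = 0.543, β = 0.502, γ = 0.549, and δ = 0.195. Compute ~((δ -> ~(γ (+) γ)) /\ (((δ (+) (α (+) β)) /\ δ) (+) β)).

γ (+) γ = min(1, 0.549 + 0.549) = min(1, 1.098) = 1.000
~(γ (+) γ) = 1 − 1.000 = 0.000
δ -> ~(γ (+) γ) = min(1, 1 − 0.195 + 0.000) = min(1, 0.805) = 0.805
α (+) β = min(1, 0.543 + 0.502) = min(1, 1.045) = 1.000
δ (+) (α (+) β) = min(1, 0.195 + 1.000) = min(1, 1.195) = 1.000
(δ (+) (α (+) β)) /\ δ = min(1.000, 0.195) = 0.195
((δ (+) (α (+) β)) /\ δ) (+) β = min(1, 0.195 + 0.502) = min(1, 0.697) = 0.697
(δ -> ~(γ (+) γ)) /\ (((δ (+) (α (+) β)) /\ δ) (+) β) = min(0.805, 0.697) = 0.697
~((δ -> ~(γ (+) γ)) /\ (((δ (+) (α (+) β)) /\ δ) (+) β)) = 1 − 0.697 = 0.303

0.303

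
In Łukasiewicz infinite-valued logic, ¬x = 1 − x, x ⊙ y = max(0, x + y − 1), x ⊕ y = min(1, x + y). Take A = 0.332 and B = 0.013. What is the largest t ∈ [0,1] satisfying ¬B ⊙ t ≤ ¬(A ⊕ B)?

0.668

¬B = 1 − 0.013 = 0.987
So the left factor is ¬B = 0.987.
A ⊕ B = min(1, 0.332 + 0.013) = min(1, 0.345) = 0.345
¬(A ⊕ B) = 1 − 0.345 = 0.655
So the right-hand bound is ¬(A ⊕ B) = 0.655.
The residuum of the Łukasiewicz t-norm gives the supremum: min(1, 1 − 0.987 + 0.655).
1 − 0.987 + 0.655 = 0.668, so t = min(1, 0.668) = 0.668.
Check: 0.987 ⊙ 0.668 = max(0, 0.655) = 0.655 ≤ 0.655.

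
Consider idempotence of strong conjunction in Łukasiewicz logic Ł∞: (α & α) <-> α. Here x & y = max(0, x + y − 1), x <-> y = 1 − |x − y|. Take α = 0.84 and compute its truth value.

α & α = max(0, 0.84 + 0.84 − 1) = max(0, 0.68) = 0.68
(α & α) <-> α = 1 − |0.68 − 0.84| = 1 − 0.16 = 0.84
(The value 0.84 < 1 shows this instance is not satisfied; fails in Ł∞ since a ⊗ a = max(0, 2a−1) ≠ a in general.)

0.84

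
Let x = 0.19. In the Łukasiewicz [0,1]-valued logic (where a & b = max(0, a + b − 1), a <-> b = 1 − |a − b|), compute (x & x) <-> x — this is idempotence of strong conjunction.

x & x = max(0, 0.19 + 0.19 − 1) = max(0, -0.62) = 0.00
(x & x) <-> x = 1 − |0.00 − 0.19| = 1 − 0.19 = 0.81
(The value 0.81 < 1 shows this instance is not satisfied; fails in Ł∞ since a ⊗ a = max(0, 2a−1) ≠ a in general.)

0.81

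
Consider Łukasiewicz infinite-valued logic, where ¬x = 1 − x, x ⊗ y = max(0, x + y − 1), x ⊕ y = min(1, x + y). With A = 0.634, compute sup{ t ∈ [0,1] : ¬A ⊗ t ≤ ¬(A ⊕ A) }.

¬A = 1 − 0.634 = 0.366
So the left factor is ¬A = 0.366.
A ⊕ A = min(1, 0.634 + 0.634) = min(1, 1.268) = 1.000
¬(A ⊕ A) = 1 − 1.000 = 0.000
So the right-hand bound is ¬(A ⊕ A) = 0.000.
The residuum of the Łukasiewicz t-norm gives the supremum: min(1, 1 − 0.366 + 0.000).
1 − 0.366 + 0.000 = 0.634, so t = min(1, 0.634) = 0.634.
Check: 0.366 ⊗ 0.634 = max(0, 0.000) = 0.000 ≤ 0.000.

0.634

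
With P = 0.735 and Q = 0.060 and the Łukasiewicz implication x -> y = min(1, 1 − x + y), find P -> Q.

0.325

P -> Q = min(1, 1 − 0.735 + 0.060) = min(1, 0.325) = 0.325
For comparison, the Gödel implication (1 if x ≤ y else y) would give 0.060.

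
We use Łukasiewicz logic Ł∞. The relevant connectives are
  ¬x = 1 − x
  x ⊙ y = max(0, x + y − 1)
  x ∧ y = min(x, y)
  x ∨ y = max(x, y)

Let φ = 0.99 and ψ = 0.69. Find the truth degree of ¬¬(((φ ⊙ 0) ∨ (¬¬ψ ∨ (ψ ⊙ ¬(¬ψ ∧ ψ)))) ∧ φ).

φ ⊙ 0 = max(0, 0.99 + 0.00 − 1) = max(0, -0.01) = 0.00
¬ψ = 1 − 0.69 = 0.31
¬¬ψ = 1 − 0.31 = 0.69
¬ψ ∧ ψ = min(0.31, 0.69) = 0.31
¬(¬ψ ∧ ψ) = 1 − 0.31 = 0.69
ψ ⊙ ¬(¬ψ ∧ ψ) = max(0, 0.69 + 0.69 − 1) = max(0, 0.38) = 0.38
¬¬ψ ∨ (ψ ⊙ ¬(¬ψ ∧ ψ)) = max(0.69, 0.38) = 0.69
(φ ⊙ 0) ∨ (¬¬ψ ∨ (ψ ⊙ ¬(¬ψ ∧ ψ))) = max(0.00, 0.69) = 0.69
((φ ⊙ 0) ∨ (¬¬ψ ∨ (ψ ⊙ ¬(¬ψ ∧ ψ)))) ∧ φ = min(0.69, 0.99) = 0.69
¬(((φ ⊙ 0) ∨ (¬¬ψ ∨ (ψ ⊙ ¬(¬ψ ∧ ψ)))) ∧ φ) = 1 − 0.69 = 0.31
¬¬(((φ ⊙ 0) ∨ (¬¬ψ ∨ (ψ ⊙ ¬(¬ψ ∧ ψ)))) ∧ φ) = 1 − 0.31 = 0.69

0.69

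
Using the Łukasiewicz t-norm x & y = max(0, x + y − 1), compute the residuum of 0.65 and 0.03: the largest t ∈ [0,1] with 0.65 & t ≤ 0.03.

The residuum of the Łukasiewicz t-norm gives the supremum: min(1, 1 − 0.65 + 0.03).
1 − 0.65 + 0.03 = 0.38, so t = min(1, 0.38) = 0.38.
Check: 0.65 & 0.38 = max(0, 0.03) = 0.03 ≤ 0.03.

0.38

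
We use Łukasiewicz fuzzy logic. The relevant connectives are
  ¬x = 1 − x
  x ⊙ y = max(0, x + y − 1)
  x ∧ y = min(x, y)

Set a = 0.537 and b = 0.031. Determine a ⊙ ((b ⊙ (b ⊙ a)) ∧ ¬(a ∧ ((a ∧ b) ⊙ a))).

0.000

b ⊙ a = max(0, 0.031 + 0.537 − 1) = max(0, -0.432) = 0.000
b ⊙ (b ⊙ a) = max(0, 0.031 + 0.000 − 1) = max(0, -0.969) = 0.000
a ∧ b = min(0.537, 0.031) = 0.031
(a ∧ b) ⊙ a = max(0, 0.031 + 0.537 − 1) = max(0, -0.432) = 0.000
a ∧ ((a ∧ b) ⊙ a) = min(0.537, 0.000) = 0.000
¬(a ∧ ((a ∧ b) ⊙ a)) = 1 − 0.000 = 1.000
(b ⊙ (b ⊙ a)) ∧ ¬(a ∧ ((a ∧ b) ⊙ a)) = min(0.000, 1.000) = 0.000
a ⊙ ((b ⊙ (b ⊙ a)) ∧ ¬(a ∧ ((a ∧ b) ⊙ a))) = max(0, 0.537 + 0.000 − 1) = max(0, -0.463) = 0.000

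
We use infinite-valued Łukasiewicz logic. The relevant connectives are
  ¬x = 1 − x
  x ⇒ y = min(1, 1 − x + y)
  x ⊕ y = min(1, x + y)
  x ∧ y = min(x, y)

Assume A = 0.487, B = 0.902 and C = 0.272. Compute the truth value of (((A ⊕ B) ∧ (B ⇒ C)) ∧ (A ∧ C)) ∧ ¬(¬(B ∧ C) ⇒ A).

A ⊕ B = min(1, 0.487 + 0.902) = min(1, 1.389) = 1.000
B ⇒ C = min(1, 1 − 0.902 + 0.272) = min(1, 0.370) = 0.370
(A ⊕ B) ∧ (B ⇒ C) = min(1.000, 0.370) = 0.370
A ∧ C = min(0.487, 0.272) = 0.272
((A ⊕ B) ∧ (B ⇒ C)) ∧ (A ∧ C) = min(0.370, 0.272) = 0.272
B ∧ C = min(0.902, 0.272) = 0.272
¬(B ∧ C) = 1 − 0.272 = 0.728
¬(B ∧ C) ⇒ A = min(1, 1 − 0.728 + 0.487) = min(1, 0.759) = 0.759
¬(¬(B ∧ C) ⇒ A) = 1 − 0.759 = 0.241
(((A ⊕ B) ∧ (B ⇒ C)) ∧ (A ∧ C)) ∧ ¬(¬(B ∧ C) ⇒ A) = min(0.272, 0.241) = 0.241

0.241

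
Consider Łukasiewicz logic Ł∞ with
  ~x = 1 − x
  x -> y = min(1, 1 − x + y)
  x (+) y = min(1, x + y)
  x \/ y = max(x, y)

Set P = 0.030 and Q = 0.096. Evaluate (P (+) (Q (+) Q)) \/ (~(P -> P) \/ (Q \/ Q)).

0.222

Q (+) Q = min(1, 0.096 + 0.096) = min(1, 0.192) = 0.192
P (+) (Q (+) Q) = min(1, 0.030 + 0.192) = min(1, 0.222) = 0.222
P -> P = min(1, 1 − 0.030 + 0.030) = min(1, 1.000) = 1.000
~(P -> P) = 1 − 1.000 = 0.000
Q \/ Q = max(0.096, 0.096) = 0.096
~(P -> P) \/ (Q \/ Q) = max(0.000, 0.096) = 0.096
(P (+) (Q (+) Q)) \/ (~(P -> P) \/ (Q \/ Q)) = max(0.222, 0.096) = 0.222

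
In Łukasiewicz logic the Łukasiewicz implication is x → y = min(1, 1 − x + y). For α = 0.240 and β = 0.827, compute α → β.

1.000

α → β = min(1, 1 − 0.240 + 0.827) = min(1, 1.587) = 1.000
For comparison, the Gödel implication (1 if x ≤ y else y) would give 1.000.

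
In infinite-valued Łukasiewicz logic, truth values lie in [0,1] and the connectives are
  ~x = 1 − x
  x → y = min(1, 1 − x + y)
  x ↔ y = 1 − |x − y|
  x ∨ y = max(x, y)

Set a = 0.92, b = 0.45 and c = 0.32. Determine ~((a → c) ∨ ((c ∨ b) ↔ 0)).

0.45

a → c = min(1, 1 − 0.92 + 0.32) = min(1, 0.40) = 0.40
c ∨ b = max(0.32, 0.45) = 0.45
(c ∨ b) ↔ 0 = 1 − |0.45 − 0.00| = 1 − 0.45 = 0.55
(a → c) ∨ ((c ∨ b) ↔ 0) = max(0.40, 0.55) = 0.55
~((a → c) ∨ ((c ∨ b) ↔ 0)) = 1 − 0.55 = 0.45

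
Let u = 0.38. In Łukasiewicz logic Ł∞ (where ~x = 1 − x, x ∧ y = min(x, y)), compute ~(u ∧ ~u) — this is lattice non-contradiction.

~u = 1 − 0.38 = 0.62
u ∧ ~u = min(0.38, 0.62) = 0.38
~(u ∧ ~u) = 1 − 0.38 = 0.62
(The value 0.62 < 1 shows this instance is not satisfied; not a Ł∞-tautology — its value is 1 − min(a, 1−a).)

0.62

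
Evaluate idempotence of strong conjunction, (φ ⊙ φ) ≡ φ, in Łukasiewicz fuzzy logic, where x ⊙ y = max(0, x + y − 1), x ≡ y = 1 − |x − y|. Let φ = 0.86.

φ ⊙ φ = max(0, 0.86 + 0.86 − 1) = max(0, 0.72) = 0.72
(φ ⊙ φ) ≡ φ = 1 − |0.72 − 0.86| = 1 − 0.14 = 0.86
(The value 0.86 < 1 shows this instance is not satisfied; fails in Ł∞ since a ⊗ a = max(0, 2a−1) ≠ a in general.)

0.86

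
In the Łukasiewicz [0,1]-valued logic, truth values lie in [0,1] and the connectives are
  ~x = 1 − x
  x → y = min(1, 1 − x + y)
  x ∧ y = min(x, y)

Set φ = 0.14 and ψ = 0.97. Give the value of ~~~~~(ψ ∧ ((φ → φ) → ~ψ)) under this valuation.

φ → φ = min(1, 1 − 0.14 + 0.14) = min(1, 1.00) = 1.00
~ψ = 1 − 0.97 = 0.03
(φ → φ) → ~ψ = min(1, 1 − 1.00 + 0.03) = min(1, 0.03) = 0.03
ψ ∧ ((φ → φ) → ~ψ) = min(0.97, 0.03) = 0.03
~(ψ ∧ ((φ → φ) → ~ψ)) = 1 − 0.03 = 0.97
~~(ψ ∧ ((φ → φ) → ~ψ)) = 1 − 0.97 = 0.03
~~~(ψ ∧ ((φ → φ) → ~ψ)) = 1 − 0.03 = 0.97
~~~~(ψ ∧ ((φ → φ) → ~ψ)) = 1 − 0.97 = 0.03
~~~~~(ψ ∧ ((φ → φ) → ~ψ)) = 1 − 0.03 = 0.97

0.97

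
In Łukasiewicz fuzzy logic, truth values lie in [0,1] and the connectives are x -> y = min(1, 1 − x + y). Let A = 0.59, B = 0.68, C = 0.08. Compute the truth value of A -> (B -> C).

0.81

B -> C = min(1, 1 − 0.68 + 0.08) = min(1, 0.40) = 0.40
A -> (B -> C) = min(1, 1 − 0.59 + 0.40) = min(1, 0.81) = 0.81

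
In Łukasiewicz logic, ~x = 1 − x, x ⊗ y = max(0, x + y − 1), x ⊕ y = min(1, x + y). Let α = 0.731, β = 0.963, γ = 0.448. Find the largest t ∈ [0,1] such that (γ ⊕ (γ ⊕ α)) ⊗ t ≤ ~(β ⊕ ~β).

0.000

γ ⊕ α = min(1, 0.448 + 0.731) = min(1, 1.179) = 1.000
γ ⊕ (γ ⊕ α) = min(1, 0.448 + 1.000) = min(1, 1.448) = 1.000
So the left factor is γ ⊕ (γ ⊕ α) = 1.000.
~β = 1 − 0.963 = 0.037
β ⊕ ~β = min(1, 0.963 + 0.037) = min(1, 1.000) = 1.000
~(β ⊕ ~β) = 1 − 1.000 = 0.000
So the right-hand bound is ~(β ⊕ ~β) = 0.000.
The residuum of the Łukasiewicz t-norm gives the supremum: min(1, 1 − 1.000 + 0.000).
1 − 1.000 + 0.000 = 0.000, so t = min(1, 0.000) = 0.000.
Check: 1.000 ⊗ 0.000 = max(0, 0.000) = 0.000 ≤ 0.000.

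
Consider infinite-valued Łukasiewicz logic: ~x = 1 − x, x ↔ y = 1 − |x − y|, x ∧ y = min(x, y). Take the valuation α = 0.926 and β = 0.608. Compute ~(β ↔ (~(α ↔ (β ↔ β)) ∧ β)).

β ↔ β = 1 − |0.608 − 0.608| = 1 − 0.000 = 1.000
α ↔ (β ↔ β) = 1 − |0.926 − 1.000| = 1 − 0.074 = 0.926
~(α ↔ (β ↔ β)) = 1 − 0.926 = 0.074
~(α ↔ (β ↔ β)) ∧ β = min(0.074, 0.608) = 0.074
β ↔ (~(α ↔ (β ↔ β)) ∧ β) = 1 − |0.608 − 0.074| = 1 − 0.534 = 0.466
~(β ↔ (~(α ↔ (β ↔ β)) ∧ β)) = 1 − 0.466 = 0.534

0.534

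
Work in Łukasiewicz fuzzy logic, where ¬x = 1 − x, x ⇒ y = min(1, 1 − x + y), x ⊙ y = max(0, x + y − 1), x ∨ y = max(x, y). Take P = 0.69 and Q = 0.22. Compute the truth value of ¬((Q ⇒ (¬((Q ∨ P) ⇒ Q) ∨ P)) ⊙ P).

Q ∨ P = max(0.22, 0.69) = 0.69
(Q ∨ P) ⇒ Q = min(1, 1 − 0.69 + 0.22) = min(1, 0.53) = 0.53
¬((Q ∨ P) ⇒ Q) = 1 − 0.53 = 0.47
¬((Q ∨ P) ⇒ Q) ∨ P = max(0.47, 0.69) = 0.69
Q ⇒ (¬((Q ∨ P) ⇒ Q) ∨ P) = min(1, 1 − 0.22 + 0.69) = min(1, 1.47) = 1.00
(Q ⇒ (¬((Q ∨ P) ⇒ Q) ∨ P)) ⊙ P = max(0, 1.00 + 0.69 − 1) = max(0, 0.69) = 0.69
¬((Q ⇒ (¬((Q ∨ P) ⇒ Q) ∨ P)) ⊙ P) = 1 − 0.69 = 0.31

0.31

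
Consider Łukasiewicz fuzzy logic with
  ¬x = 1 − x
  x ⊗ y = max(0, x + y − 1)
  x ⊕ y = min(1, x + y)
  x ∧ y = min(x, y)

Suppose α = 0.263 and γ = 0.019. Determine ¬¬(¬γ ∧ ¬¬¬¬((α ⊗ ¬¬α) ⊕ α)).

¬γ = 1 − 0.019 = 0.981
¬α = 1 − 0.263 = 0.737
¬¬α = 1 − 0.737 = 0.263
α ⊗ ¬¬α = max(0, 0.263 + 0.263 − 1) = max(0, -0.474) = 0.000
(α ⊗ ¬¬α) ⊕ α = min(1, 0.000 + 0.263) = min(1, 0.263) = 0.263
¬((α ⊗ ¬¬α) ⊕ α) = 1 − 0.263 = 0.737
¬¬((α ⊗ ¬¬α) ⊕ α) = 1 − 0.737 = 0.263
¬¬¬((α ⊗ ¬¬α) ⊕ α) = 1 − 0.263 = 0.737
¬¬¬¬((α ⊗ ¬¬α) ⊕ α) = 1 − 0.737 = 0.263
¬γ ∧ ¬¬¬¬((α ⊗ ¬¬α) ⊕ α) = min(0.981, 0.263) = 0.263
¬(¬γ ∧ ¬¬¬¬((α ⊗ ¬¬α) ⊕ α)) = 1 − 0.263 = 0.737
¬¬(¬γ ∧ ¬¬¬¬((α ⊗ ¬¬α) ⊕ α)) = 1 − 0.737 = 0.263

0.263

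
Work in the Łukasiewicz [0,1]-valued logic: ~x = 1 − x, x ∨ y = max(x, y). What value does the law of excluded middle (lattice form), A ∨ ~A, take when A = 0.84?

~A = 1 − 0.84 = 0.16
A ∨ ~A = max(0.84, 0.16) = 0.84
(The value 0.84 < 1 shows this instance is not satisfied; not a Ł∞-tautology — its value is max(a, 1−a).)

0.84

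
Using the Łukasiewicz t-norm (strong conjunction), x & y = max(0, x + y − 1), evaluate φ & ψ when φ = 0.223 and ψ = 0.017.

φ & ψ = max(0, 0.223 + 0.017 − 1) = max(0, -0.760) = 0.000
For comparison, the Gödel (minimum) t-norm min(x, y) would give 0.017.

0.000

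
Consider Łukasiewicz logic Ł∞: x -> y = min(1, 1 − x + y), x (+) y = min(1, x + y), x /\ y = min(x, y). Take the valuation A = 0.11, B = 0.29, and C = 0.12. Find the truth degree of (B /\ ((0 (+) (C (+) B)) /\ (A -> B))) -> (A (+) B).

1.00

C (+) B = min(1, 0.12 + 0.29) = min(1, 0.41) = 0.41
0 (+) (C (+) B) = min(1, 0.00 + 0.41) = min(1, 0.41) = 0.41
A -> B = min(1, 1 − 0.11 + 0.29) = min(1, 1.18) = 1.00
(0 (+) (C (+) B)) /\ (A -> B) = min(0.41, 1.00) = 0.41
B /\ ((0 (+) (C (+) B)) /\ (A -> B)) = min(0.29, 0.41) = 0.29
A (+) B = min(1, 0.11 + 0.29) = min(1, 0.40) = 0.40
(B /\ ((0 (+) (C (+) B)) /\ (A -> B))) -> (A (+) B) = min(1, 1 − 0.29 + 0.40) = min(1, 1.11) = 1.00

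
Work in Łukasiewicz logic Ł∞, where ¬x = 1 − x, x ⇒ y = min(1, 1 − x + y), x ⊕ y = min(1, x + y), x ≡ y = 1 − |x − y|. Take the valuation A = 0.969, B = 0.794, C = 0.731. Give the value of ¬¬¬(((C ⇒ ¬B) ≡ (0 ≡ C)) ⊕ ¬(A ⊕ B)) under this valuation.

0.206

¬B = 1 − 0.794 = 0.206
C ⇒ ¬B = min(1, 1 − 0.731 + 0.206) = min(1, 0.475) = 0.475
0 ≡ C = 1 − |0.000 − 0.731| = 1 − 0.731 = 0.269
(C ⇒ ¬B) ≡ (0 ≡ C) = 1 − |0.475 − 0.269| = 1 − 0.206 = 0.794
A ⊕ B = min(1, 0.969 + 0.794) = min(1, 1.763) = 1.000
¬(A ⊕ B) = 1 − 1.000 = 0.000
((C ⇒ ¬B) ≡ (0 ≡ C)) ⊕ ¬(A ⊕ B) = min(1, 0.794 + 0.000) = min(1, 0.794) = 0.794
¬(((C ⇒ ¬B) ≡ (0 ≡ C)) ⊕ ¬(A ⊕ B)) = 1 − 0.794 = 0.206
¬¬(((C ⇒ ¬B) ≡ (0 ≡ C)) ⊕ ¬(A ⊕ B)) = 1 − 0.206 = 0.794
¬¬¬(((C ⇒ ¬B) ≡ (0 ≡ C)) ⊕ ¬(A ⊕ B)) = 1 − 0.794 = 0.206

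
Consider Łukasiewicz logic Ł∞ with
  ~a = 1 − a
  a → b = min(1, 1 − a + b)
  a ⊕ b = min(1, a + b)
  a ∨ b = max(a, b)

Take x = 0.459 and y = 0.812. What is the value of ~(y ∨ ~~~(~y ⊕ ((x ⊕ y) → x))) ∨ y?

0.812

~y = 1 − 0.812 = 0.188
x ⊕ y = min(1, 0.459 + 0.812) = min(1, 1.271) = 1.000
(x ⊕ y) → x = min(1, 1 − 1.000 + 0.459) = min(1, 0.459) = 0.459
~y ⊕ ((x ⊕ y) → x) = min(1, 0.188 + 0.459) = min(1, 0.647) = 0.647
~(~y ⊕ ((x ⊕ y) → x)) = 1 − 0.647 = 0.353
~~(~y ⊕ ((x ⊕ y) → x)) = 1 − 0.353 = 0.647
~~~(~y ⊕ ((x ⊕ y) → x)) = 1 − 0.647 = 0.353
y ∨ ~~~(~y ⊕ ((x ⊕ y) → x)) = max(0.812, 0.353) = 0.812
~(y ∨ ~~~(~y ⊕ ((x ⊕ y) → x))) = 1 − 0.812 = 0.188
~(y ∨ ~~~(~y ⊕ ((x ⊕ y) → x))) ∨ y = max(0.188, 0.812) = 0.812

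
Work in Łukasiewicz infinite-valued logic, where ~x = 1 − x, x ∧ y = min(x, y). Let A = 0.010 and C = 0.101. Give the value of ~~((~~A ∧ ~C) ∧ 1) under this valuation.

~A = 1 − 0.010 = 0.990
~~A = 1 − 0.990 = 0.010
~C = 1 − 0.101 = 0.899
~~A ∧ ~C = min(0.010, 0.899) = 0.010
(~~A ∧ ~C) ∧ 1 = min(0.010, 1.000) = 0.010
~((~~A ∧ ~C) ∧ 1) = 1 − 0.010 = 0.990
~~((~~A ∧ ~C) ∧ 1) = 1 − 0.990 = 0.010

0.010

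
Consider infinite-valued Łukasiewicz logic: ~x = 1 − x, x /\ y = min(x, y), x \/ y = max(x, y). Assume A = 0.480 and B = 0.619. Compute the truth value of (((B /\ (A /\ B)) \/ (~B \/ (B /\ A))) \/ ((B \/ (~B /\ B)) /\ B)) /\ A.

A /\ B = min(0.480, 0.619) = 0.480
B /\ (A /\ B) = min(0.619, 0.480) = 0.480
~B = 1 − 0.619 = 0.381
B /\ A = min(0.619, 0.480) = 0.480
~B \/ (B /\ A) = max(0.381, 0.480) = 0.480
(B /\ (A /\ B)) \/ (~B \/ (B /\ A)) = max(0.480, 0.480) = 0.480
~B /\ B = min(0.381, 0.619) = 0.381
B \/ (~B /\ B) = max(0.619, 0.381) = 0.619
(B \/ (~B /\ B)) /\ B = min(0.619, 0.619) = 0.619
((B /\ (A /\ B)) \/ (~B \/ (B /\ A))) \/ ((B \/ (~B /\ B)) /\ B) = max(0.480, 0.619) = 0.619
(((B /\ (A /\ B)) \/ (~B \/ (B /\ A))) \/ ((B \/ (~B /\ B)) /\ B)) /\ A = min(0.619, 0.480) = 0.480

0.480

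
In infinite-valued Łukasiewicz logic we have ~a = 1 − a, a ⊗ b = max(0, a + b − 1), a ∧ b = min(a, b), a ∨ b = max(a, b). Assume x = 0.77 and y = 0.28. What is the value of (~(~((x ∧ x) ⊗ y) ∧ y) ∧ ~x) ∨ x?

0.77

x ∧ x = min(0.77, 0.77) = 0.77
(x ∧ x) ⊗ y = max(0, 0.77 + 0.28 − 1) = max(0, 0.05) = 0.05
~((x ∧ x) ⊗ y) = 1 − 0.05 = 0.95
~((x ∧ x) ⊗ y) ∧ y = min(0.95, 0.28) = 0.28
~(~((x ∧ x) ⊗ y) ∧ y) = 1 − 0.28 = 0.72
~x = 1 − 0.77 = 0.23
~(~((x ∧ x) ⊗ y) ∧ y) ∧ ~x = min(0.72, 0.23) = 0.23
(~(~((x ∧ x) ⊗ y) ∧ y) ∧ ~x) ∨ x = max(0.23, 0.77) = 0.77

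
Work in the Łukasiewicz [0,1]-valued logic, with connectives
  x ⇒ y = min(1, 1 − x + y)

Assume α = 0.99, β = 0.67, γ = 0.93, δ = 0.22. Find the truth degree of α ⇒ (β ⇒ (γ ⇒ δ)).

γ ⇒ δ = min(1, 1 − 0.93 + 0.22) = min(1, 0.29) = 0.29
β ⇒ (γ ⇒ δ) = min(1, 1 − 0.67 + 0.29) = min(1, 0.62) = 0.62
α ⇒ (β ⇒ (γ ⇒ δ)) = min(1, 1 − 0.99 + 0.62) = min(1, 0.63) = 0.63

0.63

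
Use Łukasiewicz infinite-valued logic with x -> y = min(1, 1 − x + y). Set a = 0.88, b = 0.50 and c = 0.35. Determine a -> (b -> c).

0.97

b -> c = min(1, 1 − 0.50 + 0.35) = min(1, 0.85) = 0.85
a -> (b -> c) = min(1, 1 − 0.88 + 0.85) = min(1, 0.97) = 0.97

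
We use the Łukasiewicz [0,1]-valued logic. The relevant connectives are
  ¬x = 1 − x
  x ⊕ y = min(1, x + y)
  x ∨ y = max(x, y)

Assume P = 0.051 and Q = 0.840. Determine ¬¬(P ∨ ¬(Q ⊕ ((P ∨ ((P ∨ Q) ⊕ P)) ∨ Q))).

P ∨ Q = max(0.051, 0.840) = 0.840
(P ∨ Q) ⊕ P = min(1, 0.840 + 0.051) = min(1, 0.891) = 0.891
P ∨ ((P ∨ Q) ⊕ P) = max(0.051, 0.891) = 0.891
(P ∨ ((P ∨ Q) ⊕ P)) ∨ Q = max(0.891, 0.840) = 0.891
Q ⊕ ((P ∨ ((P ∨ Q) ⊕ P)) ∨ Q) = min(1, 0.840 + 0.891) = min(1, 1.731) = 1.000
¬(Q ⊕ ((P ∨ ((P ∨ Q) ⊕ P)) ∨ Q)) = 1 − 1.000 = 0.000
P ∨ ¬(Q ⊕ ((P ∨ ((P ∨ Q) ⊕ P)) ∨ Q)) = max(0.051, 0.000) = 0.051
¬(P ∨ ¬(Q ⊕ ((P ∨ ((P ∨ Q) ⊕ P)) ∨ Q))) = 1 − 0.051 = 0.949
¬¬(P ∨ ¬(Q ⊕ ((P ∨ ((P ∨ Q) ⊕ P)) ∨ Q))) = 1 − 0.949 = 0.051

0.051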